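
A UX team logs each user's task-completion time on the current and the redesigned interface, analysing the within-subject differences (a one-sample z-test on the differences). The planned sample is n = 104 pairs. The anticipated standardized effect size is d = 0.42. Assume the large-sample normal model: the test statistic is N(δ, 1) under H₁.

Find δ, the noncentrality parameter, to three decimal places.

δ ≈ 4.283

The noncentrality parameter scales effect size by the design's sample-size factor: δ = d·√n = 0.42 × √104 = 4.2832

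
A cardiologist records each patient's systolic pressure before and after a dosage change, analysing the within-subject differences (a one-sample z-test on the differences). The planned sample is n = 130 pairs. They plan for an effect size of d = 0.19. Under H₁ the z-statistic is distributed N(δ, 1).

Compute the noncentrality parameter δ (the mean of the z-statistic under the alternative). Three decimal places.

The noncentrality parameter scales effect size by the design's sample-size factor: δ = d·√n = 0.19 × √130 = 2.1663

δ ≈ 2.166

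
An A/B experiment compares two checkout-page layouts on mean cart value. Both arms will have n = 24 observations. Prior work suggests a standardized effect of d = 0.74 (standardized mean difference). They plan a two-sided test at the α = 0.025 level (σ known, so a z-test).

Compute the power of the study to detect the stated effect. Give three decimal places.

Noncentrality parameter: δ = d·√(n/2) = 0.74 × √(24/2) = 2.5634
Critical value for a two-sided test at α = 0.025: z_{α/2} = 2.241.
Power = Φ(δ − 2.241) + Φ(−δ − 2.241) = Φ(0.322) + Φ(-4.805) = 0.6263 + 0.0000 = 0.6263.

Power ≈ 0.626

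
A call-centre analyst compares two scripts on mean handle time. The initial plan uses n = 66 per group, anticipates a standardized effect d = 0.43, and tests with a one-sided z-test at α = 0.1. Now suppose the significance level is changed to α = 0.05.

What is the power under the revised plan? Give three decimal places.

Power ≈ 0.795

δ = d·√(n/2) = 0.43 × √(66/2) = 2.4702 (unchanged). New critical value: z_{0.05} = 1.645.
Revised power = Φ(δ − 1.645) = Φ(0.825) = 0.7954.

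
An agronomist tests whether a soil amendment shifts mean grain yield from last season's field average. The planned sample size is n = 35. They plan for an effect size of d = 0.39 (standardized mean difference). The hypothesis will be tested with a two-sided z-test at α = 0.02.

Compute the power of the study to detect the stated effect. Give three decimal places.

Power ≈ 0.492

Noncentrality parameter: δ = d·√n = 0.39 × √35 = 2.3073
Two-sided α = 0.02 → critical value z_{0.01} = 2.326.
Power = Φ(δ − 2.326) + Φ(−δ − 2.326) = Φ(-0.019) + Φ(-4.634) = 0.4924 + 0.0000 = 0.4924.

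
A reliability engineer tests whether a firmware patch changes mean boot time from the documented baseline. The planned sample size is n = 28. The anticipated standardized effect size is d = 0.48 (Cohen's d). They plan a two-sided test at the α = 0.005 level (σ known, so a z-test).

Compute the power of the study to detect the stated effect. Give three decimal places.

Power ≈ 0.395

Noncentrality parameter: δ = d·√n = 0.48 × √28 = 2.5399
Two-sided α = 0.005 → critical value z_{0.0025} = 2.807.
Power = Φ(δ − 2.807) + Φ(−δ − 2.807) = Φ(-0.267) + Φ(-5.347) = 0.3947 + 0.0000 = 0.3947.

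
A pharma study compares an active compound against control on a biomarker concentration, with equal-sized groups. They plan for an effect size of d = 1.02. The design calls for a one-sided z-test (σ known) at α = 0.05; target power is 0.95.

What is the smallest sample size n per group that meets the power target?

n = 21 per group

For power 0.95 need Φ(δ − z_{0.05}) = 0.95, so δ = z_{0.05} + z_{0.05} = 1.645 + 1.645 = 3.290.
δ = d·√(n/2) ⇒ n = 2(δ/d)² = 2 × (3.290 / 1.02)² = 20.80.
Rounding up, n = 21 per group.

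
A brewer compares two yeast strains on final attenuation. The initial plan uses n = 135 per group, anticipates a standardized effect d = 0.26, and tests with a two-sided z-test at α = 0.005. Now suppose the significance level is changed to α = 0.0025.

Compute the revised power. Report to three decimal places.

Power ≈ 0.187

δ = d·√(n/2) = 0.26 × √(135/2) = 2.1361 (unchanged). New critical value: z_{0.0013} = 3.023.
Revised power = Φ(δ − 3.023) + Φ(−δ − 3.023) = Φ(-0.887) + Φ(-5.159) = 0.1875 + 0.0000 = 0.1875.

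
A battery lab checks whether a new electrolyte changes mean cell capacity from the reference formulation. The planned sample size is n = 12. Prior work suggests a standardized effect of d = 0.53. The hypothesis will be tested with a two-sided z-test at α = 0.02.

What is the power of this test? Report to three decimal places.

Power ≈ 0.312

Noncentrality parameter: δ = d·√n = 0.53 × √12 = 1.8360
Two-sided α = 0.02 → critical value z_{0.01} = 2.326.
Power = Φ(δ − 2.326) + Φ(−δ − 2.326) = Φ(-0.490) + Φ(-4.162) = 0.3119 + 0.0000 = 0.3120.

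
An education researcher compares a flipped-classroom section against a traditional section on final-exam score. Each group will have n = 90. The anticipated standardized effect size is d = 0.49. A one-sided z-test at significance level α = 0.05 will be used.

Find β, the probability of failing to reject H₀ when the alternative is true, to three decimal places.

Noncentrality parameter: δ = d·√(n/2) = 0.49 × √(90/2) = 3.2870
Critical value for a one-sided test at α = 0.05: z_α = 1.645.
Power = P(Z > 1.645 − δ) = Φ(1.642) = 0.9497.
Type II error: β = 1 − power = 1 − 0.9497 = 0.0503.

β ≈ 0.050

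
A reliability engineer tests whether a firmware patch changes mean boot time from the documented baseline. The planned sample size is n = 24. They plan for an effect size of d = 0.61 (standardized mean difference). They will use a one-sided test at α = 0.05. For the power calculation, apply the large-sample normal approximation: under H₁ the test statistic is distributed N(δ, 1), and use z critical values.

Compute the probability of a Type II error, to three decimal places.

β ≈ 0.090

Noncentrality parameter: δ = d·√n = 0.61 × √24 = 2.9884
Critical value for a one-sided test at α = 0.05: z_α = 1.645.
Power = Φ(δ − 1.645) = Φ(1.344) = 0.9104.
Type II error: β = 1 − power = 1 − 0.9104 = 0.0896.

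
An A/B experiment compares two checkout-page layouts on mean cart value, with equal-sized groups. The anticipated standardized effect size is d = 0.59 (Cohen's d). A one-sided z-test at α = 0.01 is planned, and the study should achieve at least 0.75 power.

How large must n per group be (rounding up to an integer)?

Set Φ(δ − 2.326) = 0.75; then δ − 2.326 = Φ⁻¹(0.75) = 0.674, giving δ = 3.001.
δ = d·√(n/2) ⇒ n = 2(δ/d)² = 2 × (3.001 / 0.59)² = 51.74.
Rounding up, n = 52 per group.

n = 52 per group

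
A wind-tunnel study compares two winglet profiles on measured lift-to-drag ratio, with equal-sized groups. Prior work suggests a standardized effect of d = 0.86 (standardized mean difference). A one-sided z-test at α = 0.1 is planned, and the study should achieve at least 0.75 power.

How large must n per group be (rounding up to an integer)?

Set Φ(δ − 1.282) = 0.75; then δ − 1.282 = Φ⁻¹(0.75) = 0.674, giving δ = 1.956.
δ = d·√(n/2) ⇒ n = 2(δ/d)² = 2 × (1.956 / 0.86)² = 10.35.
Rounding up, n = 11 per group.

n = 11 per group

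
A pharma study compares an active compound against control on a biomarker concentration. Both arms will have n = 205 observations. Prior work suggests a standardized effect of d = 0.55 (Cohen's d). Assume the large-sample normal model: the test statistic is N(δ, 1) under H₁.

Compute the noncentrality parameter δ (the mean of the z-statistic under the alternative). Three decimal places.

δ ≈ 5.568

δ = d·√(n/2) = 0.55 × √(205/2) = 5.5683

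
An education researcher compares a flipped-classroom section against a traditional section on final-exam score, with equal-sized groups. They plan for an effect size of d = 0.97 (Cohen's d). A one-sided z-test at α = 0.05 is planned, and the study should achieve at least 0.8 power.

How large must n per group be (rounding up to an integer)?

For power 0.8 need Φ(δ − z_{0.05}) = 0.8, so δ = z_{0.05} + z_{0.20} = 1.645 + 0.842 = 2.486.
δ = d·√(n/2) ⇒ n = 2(δ/d)² = 2 × (2.486 / 0.97)² = 13.14.
Rounding up, n = 14 per group.

n = 14 per group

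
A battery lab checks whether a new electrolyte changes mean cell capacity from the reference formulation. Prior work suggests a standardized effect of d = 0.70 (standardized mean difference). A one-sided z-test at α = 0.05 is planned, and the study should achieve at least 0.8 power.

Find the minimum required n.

Set Φ(δ − 1.645) = 0.8; then δ − 1.645 = Φ⁻¹(0.8) = 0.842, giving δ = 2.486.
δ = d·√n ⇒ n = (δ/d)² = (2.486 / 0.70)² = 12.62.
Round up to the next whole unit.

n = 13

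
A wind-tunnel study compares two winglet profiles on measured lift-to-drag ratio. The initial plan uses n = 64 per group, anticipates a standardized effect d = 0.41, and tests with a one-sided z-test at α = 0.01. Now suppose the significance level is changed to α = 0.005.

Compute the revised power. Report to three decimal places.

δ = d·√(n/2) = 0.41 × √(64/2) = 2.3193 (unchanged). New critical value: z_{0.005} = 2.576.
Revised power = Φ(δ − 2.576) = Φ(-0.257) = 0.3988.

Power ≈ 0.399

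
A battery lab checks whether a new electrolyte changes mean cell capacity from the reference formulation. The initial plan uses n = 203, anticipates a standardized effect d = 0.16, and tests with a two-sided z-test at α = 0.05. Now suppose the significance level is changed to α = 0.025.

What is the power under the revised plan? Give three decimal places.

δ = d·√n = 0.16 × √203 = 2.2796 (unchanged). New critical value: z_{0.0125} = 2.241.
Revised power = Φ(δ − 2.241) + Φ(−δ − 2.241) = Φ(0.038) + Φ(-4.521) = 0.5153 + 0.0000 = 0.5153.

Power ≈ 0.515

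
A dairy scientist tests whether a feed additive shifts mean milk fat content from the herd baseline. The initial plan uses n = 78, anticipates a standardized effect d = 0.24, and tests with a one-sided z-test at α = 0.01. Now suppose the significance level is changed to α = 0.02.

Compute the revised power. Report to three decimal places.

Power ≈ 0.526

δ = d·√n = 0.24 × √78 = 2.1196 (unchanged). New critical value: z_{0.02} = 2.054.
Revised power = P(Z > 2.054 − δ) = Φ(0.066) = 0.5263.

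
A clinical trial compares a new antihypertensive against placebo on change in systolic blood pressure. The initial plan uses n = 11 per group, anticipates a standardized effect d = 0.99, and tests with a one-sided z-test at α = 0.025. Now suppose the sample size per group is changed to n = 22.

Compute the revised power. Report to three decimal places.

With n = 22 per group: δ = d·√(n/2) = 0.99 × √(22/2) = 3.2835. Critical value z_{0.025} = 1.960.
Revised power = Φ(δ − 1.960) = Φ(1.323) = 0.9072.

Power ≈ 0.907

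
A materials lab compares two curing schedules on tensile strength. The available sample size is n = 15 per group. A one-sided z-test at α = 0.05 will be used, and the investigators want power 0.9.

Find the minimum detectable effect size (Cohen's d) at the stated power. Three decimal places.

d ≈ 1.069

Required noncentrality: δ = z_{0.05} + z_{0.10} = 1.645 + 1.282 = 2.926.
δ = d·√(n/2) ⇒ d = δ/√(n/2) = 2.926/√(15/2) = 1.0686.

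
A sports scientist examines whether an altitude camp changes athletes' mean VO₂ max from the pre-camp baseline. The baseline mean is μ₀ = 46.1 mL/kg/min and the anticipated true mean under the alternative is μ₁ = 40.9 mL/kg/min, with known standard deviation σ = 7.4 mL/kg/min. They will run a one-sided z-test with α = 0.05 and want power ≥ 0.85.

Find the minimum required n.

n = 15

Standardized effect: d = |μ₁ − μ₀| / σ = |40.9 − 46.1| / 7.4 = 0.7027
Set Φ(δ − 1.645) = 0.85; then δ − 1.645 = Φ⁻¹(0.85) = 1.036, giving δ = 2.681.
δ = d·√n ⇒ n = (δ/d)² = (2.681 / 0.7027)² = 14.56.
Round up to the next whole unit.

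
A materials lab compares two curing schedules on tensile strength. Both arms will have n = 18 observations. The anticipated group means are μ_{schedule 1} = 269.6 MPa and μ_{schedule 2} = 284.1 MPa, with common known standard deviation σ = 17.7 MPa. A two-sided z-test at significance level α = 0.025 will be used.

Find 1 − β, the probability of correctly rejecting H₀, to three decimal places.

Standardized effect: d = |μ_{schedule 1} − μ_{schedule 2}| / σ = |269.6 − 284.1| / 17.7 = 0.8192
Noncentrality parameter: δ = d·√(n/2) = 0.8192 × √(18/2) = 2.4576
Two-sided α = 0.025 → critical value z_{0.0125} = 2.241.
Power = Φ(δ − 2.241) + Φ(−δ − 2.241) = Φ(0.216) + Φ(-4.699) = 0.5856 + 0.0000 = 0.5856.

Power ≈ 0.586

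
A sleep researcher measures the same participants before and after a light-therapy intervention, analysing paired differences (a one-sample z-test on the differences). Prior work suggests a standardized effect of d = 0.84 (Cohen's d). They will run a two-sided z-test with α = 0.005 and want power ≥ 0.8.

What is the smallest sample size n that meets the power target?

n = 19

Set Φ(δ − 2.807) = 0.8; then δ − 2.807 = Φ⁻¹(0.8) = 0.842, giving δ = 3.649.
(Ignoring the negligible lower-tail rejection probability gives the usual closed-form inversion.)
δ = d·√n ⇒ n = (δ/d)² = (3.649 / 0.84)² = 18.87.
Rounding up, n = 19.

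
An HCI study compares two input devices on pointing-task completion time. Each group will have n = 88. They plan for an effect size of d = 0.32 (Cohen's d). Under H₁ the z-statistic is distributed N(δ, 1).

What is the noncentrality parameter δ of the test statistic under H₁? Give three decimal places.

The noncentrality parameter scales effect size by the design's sample-size factor: δ = d·√(n/2) = 0.32 × √(88/2) = 2.1226

δ ≈ 2.123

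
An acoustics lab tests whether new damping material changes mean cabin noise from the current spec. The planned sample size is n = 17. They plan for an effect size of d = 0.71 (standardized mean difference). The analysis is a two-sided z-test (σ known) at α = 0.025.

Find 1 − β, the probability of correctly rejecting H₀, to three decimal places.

Power ≈ 0.754

Noncentrality parameter: δ = d·√n = 0.71 × √17 = 2.9274
Critical value for a two-sided test at α = 0.025: z_{α/2} = 2.241.
Power = Φ(δ − 2.241) + Φ(−δ − 2.241) = Φ(0.686) + Φ(-5.169) = 0.7536 + 0.0000 = 0.7536.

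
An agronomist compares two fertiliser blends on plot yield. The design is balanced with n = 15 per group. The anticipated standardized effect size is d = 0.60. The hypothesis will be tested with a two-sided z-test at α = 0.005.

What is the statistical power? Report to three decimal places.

Power ≈ 0.122

Noncentrality parameter: δ = d·√(n/2) = 0.60 × √(15/2) = 1.6432
Critical value for a two-sided test at α = 0.005: z_{α/2} = 2.807.
Power = Φ(δ − 2.807) + Φ(−δ − 2.807) = Φ(-1.164) + Φ(-4.450) = 0.1222 + 0.0000 = 0.1222.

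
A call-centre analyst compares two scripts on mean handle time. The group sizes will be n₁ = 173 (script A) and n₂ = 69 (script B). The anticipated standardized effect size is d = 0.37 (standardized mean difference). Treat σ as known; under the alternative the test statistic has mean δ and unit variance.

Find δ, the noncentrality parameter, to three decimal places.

δ ≈ 2.599

δ = d / √(1/n₁ + 1/n₂) = 0.37 / √(1/173 + 1/69) = 2.5986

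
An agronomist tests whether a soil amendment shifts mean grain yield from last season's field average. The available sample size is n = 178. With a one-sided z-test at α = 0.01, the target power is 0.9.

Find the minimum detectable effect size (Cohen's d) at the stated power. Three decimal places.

Required noncentrality: δ = z_{0.01} + z_{0.10} = 2.326 + 1.282 = 3.608.
δ = d·√n ⇒ d = δ/√n = 3.608/√178 = 0.2704.

d ≈ 0.270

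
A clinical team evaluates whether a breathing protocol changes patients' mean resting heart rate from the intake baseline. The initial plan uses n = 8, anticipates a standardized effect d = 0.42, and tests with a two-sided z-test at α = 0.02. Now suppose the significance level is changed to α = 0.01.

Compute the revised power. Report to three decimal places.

δ = d·√n = 0.42 × √8 = 1.1879 (unchanged). New critical value: z_{0.005} = 2.576.
Revised power = Φ(δ − 2.576) + Φ(−δ − 2.576) = Φ(-1.388) + Φ(-3.764) = 0.0826 + 0.0001 = 0.0827.

Power ≈ 0.083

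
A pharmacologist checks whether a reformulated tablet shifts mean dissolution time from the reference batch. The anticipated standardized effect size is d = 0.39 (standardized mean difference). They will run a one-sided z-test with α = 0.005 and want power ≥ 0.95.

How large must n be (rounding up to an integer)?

For power 0.95 need Φ(δ − z_{0.005}) = 0.95, so δ = z_{0.005} + z_{0.05} = 2.576 + 1.645 = 4.221.
δ = d·√n ⇒ n = (δ/d)² = (4.221 / 0.39)² = 117.12.
Round up to the next whole unit.

n = 118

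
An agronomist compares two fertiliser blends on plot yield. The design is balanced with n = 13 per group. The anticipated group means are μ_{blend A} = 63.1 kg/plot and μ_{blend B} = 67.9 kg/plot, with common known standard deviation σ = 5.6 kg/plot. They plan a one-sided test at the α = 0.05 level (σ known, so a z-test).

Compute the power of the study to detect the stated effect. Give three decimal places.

Power ≈ 0.706

Standardized effect: d = |μ_{blend A} − μ_{blend B}| / σ = |63.1 − 67.9| / 5.6 = 0.8571
Noncentrality parameter: δ = d·√(n/2) = 0.8571 × √(13/2) = 2.1853
Critical value for a one-sided test at α = 0.05: z_α = 1.645.
Power = P(Z > 1.645 − δ) = Φ(0.540) = 0.7056.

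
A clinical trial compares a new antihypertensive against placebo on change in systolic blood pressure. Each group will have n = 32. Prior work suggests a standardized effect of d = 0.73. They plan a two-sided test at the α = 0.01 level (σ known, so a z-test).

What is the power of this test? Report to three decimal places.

Power ≈ 0.635

Noncentrality parameter: λ = d·√(n/2) = 0.73 × √(32/2) = 2.9200
Critical value for a two-sided test at α = 0.01: z_{α/2} = 2.576.
Power = Φ(λ − 2.576) + Φ(−λ − 2.576) = Φ(0.344) + Φ(-5.496) = 0.6346 + 0.0000 = 0.6346.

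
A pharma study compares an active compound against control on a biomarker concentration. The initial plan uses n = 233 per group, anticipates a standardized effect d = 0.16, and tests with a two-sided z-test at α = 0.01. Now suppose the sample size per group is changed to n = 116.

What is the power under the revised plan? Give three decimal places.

With n = 116 per group: δ = d·√(n/2) = 0.16 × √(116/2) = 1.2185. Critical value z_{0.005} = 2.576.
Revised power = Φ(δ − 2.576) + Φ(−δ − 2.576) = Φ(-1.357) + Φ(-3.794) = 0.0873 + 0.0001 = 0.0874.

Power ≈ 0.087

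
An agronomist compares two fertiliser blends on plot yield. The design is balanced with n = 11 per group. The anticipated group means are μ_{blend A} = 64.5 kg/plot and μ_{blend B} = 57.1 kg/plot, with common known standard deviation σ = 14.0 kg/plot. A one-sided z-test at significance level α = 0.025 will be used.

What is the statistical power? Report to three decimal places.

Power ≈ 0.236

Standardized effect: d = |μ_{blend A} − μ_{blend B}| / σ = |64.5 − 57.1| / 14.0 = 0.5286
Noncentrality parameter: δ = d·√(n/2) = 0.5286 × √(11/2) = 1.2396
Critical value for a one-sided test at α = 0.025: z_α = 1.960.
Power = Φ(δ − 1.960) = Φ(-0.720) = 0.2357.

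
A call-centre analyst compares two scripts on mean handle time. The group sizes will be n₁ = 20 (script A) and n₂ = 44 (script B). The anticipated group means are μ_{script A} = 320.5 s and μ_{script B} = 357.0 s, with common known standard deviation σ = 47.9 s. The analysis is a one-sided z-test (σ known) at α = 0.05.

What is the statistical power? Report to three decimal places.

Power ≈ 0.881

Standardized effect: d = |μ_{script A} − μ_{script B}| / σ = |320.5 − 357.0| / 47.9 = 0.7620
Noncentrality parameter: δ = d / √(1/n₁ + 1/n₂) = 0.7620 / √(1/20 + 1/44) = 2.8256
Critical value for a one-sided test at α = 0.05: z_α = 1.645.
Power = P(Z > 1.645 − δ) = Φ(1.181) = 0.8811.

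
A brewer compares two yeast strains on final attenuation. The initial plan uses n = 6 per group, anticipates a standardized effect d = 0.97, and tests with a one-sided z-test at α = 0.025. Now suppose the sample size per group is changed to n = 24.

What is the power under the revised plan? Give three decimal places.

Power ≈ 0.919

With n = 24 per group: δ = d·√(n/2) = 0.97 × √(24/2) = 3.3602. Critical value z_{0.025} = 1.960.
Revised power = Φ(δ − 1.960) = Φ(1.400) = 0.9193.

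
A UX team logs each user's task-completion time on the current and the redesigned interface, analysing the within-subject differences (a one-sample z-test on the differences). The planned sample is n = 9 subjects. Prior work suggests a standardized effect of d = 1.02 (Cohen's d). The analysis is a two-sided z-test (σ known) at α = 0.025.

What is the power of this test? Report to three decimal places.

Noncentrality parameter: δ = d·√n = 1.02 × √9 = 3.0600
Two-sided α = 0.025 → critical value z_{0.0125} = 2.241.
Power = Φ(δ − 2.241) + Φ(−δ − 2.241) = Φ(0.819) + Φ(-5.301) = 0.7935 + 0.0000 = 0.7935.

Power ≈ 0.793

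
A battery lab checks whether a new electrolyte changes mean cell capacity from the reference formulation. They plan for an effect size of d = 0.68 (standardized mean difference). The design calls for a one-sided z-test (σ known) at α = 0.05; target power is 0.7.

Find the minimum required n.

n = 11

Set Φ(δ − 1.645) = 0.7; then δ − 1.645 = Φ⁻¹(0.7) = 0.524, giving δ = 2.169.
δ = d·√n ⇒ n = (δ/d)² = (2.169 / 0.68)² = 10.18.
Rounding up, n = 11.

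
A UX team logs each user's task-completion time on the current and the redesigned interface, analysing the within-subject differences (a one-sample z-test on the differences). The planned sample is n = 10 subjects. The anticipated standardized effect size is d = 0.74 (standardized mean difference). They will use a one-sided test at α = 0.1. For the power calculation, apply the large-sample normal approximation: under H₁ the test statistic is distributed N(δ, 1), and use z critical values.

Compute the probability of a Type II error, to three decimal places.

Noncentrality parameter: δ = d·√n = 0.74 × √10 = 2.3401
One-sided α = 0.1 → critical value z_{0.1} = 1.282.
Power = P(Z > 1.282 − δ) = Φ(1.059) = 0.8551.
Type II error: β = 1 − power = 1 − 0.8551 = 0.1449.

β ≈ 0.145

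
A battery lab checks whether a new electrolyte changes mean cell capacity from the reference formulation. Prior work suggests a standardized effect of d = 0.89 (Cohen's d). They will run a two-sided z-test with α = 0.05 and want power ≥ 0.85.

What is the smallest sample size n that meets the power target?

For power 0.85 need Φ(δ − z_{0.025}) = 0.85, so δ = z_{0.025} + z_{0.15} = 1.960 + 1.036 = 2.996.
(For δ > 0 the lower-tail rejection region contributes negligibly to power, so the one-term inversion is standard.)
δ = d·√n ⇒ n = (δ/d)² = (2.996 / 0.89)² = 11.33.
Round up to the next whole unit.

n = 12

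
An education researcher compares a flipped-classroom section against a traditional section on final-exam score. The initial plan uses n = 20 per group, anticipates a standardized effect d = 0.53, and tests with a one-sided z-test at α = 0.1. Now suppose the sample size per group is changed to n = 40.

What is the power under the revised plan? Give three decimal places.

With n = 40 per group: δ = d·√(n/2) = 0.53 × √(40/2) = 2.3702. Critical value z_{0.1} = 1.282.
Revised power = P(Z > 1.282 − δ) = Φ(1.089) = 0.8619.

Power ≈ 0.862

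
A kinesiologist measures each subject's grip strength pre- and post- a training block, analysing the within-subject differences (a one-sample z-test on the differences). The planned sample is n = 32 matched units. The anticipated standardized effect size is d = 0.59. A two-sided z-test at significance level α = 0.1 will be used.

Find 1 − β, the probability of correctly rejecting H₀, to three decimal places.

Power ≈ 0.955

Noncentrality parameter: δ = d·√n = 0.59 × √32 = 3.3375
Critical value for a two-sided test at α = 0.1: z_{α/2} = 1.645.
Power = Φ(δ − 1.645) + Φ(−δ − 1.645) = Φ(1.693) + Φ(-4.982) = 0.9547 + 0.0000 = 0.9547.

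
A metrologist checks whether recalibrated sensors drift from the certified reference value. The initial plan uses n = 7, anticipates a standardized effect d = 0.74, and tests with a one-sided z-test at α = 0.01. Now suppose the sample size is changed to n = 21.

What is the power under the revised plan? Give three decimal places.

With n = 21: δ = d·√n = 0.74 × √21 = 3.3911. Critical value z_{0.01} = 2.326.
Revised power = Φ(δ − 2.326) = Φ(1.065) = 0.8565.

Power ≈ 0.857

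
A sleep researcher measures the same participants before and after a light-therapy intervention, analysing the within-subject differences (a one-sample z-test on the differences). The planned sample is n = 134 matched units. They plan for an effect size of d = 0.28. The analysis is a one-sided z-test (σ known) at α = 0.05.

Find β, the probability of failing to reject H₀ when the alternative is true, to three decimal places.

Noncentrality parameter: δ = d·√n = 0.28 × √134 = 3.2412
One-sided α = 0.05 → critical value z_{0.05} = 1.645.
Power = Φ(δ − 1.645) = Φ(1.596) = 0.9448.
Type II error: β = 1 − power = 1 − 0.9448 = 0.0552.

β ≈ 0.055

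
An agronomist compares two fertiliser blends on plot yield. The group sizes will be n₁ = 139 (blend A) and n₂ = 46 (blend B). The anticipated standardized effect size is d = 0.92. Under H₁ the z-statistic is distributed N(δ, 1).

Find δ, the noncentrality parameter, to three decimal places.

The noncentrality parameter scales effect size by the design's sample-size factor: δ = d / √(1/n₁ + 1/n₂) = 0.92 / √(1/139 + 1/46) = 5.4086

δ ≈ 5.409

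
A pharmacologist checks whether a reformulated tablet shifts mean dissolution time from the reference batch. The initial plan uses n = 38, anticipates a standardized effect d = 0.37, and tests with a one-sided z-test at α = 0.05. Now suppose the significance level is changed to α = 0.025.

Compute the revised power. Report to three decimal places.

δ = d·√n = 0.37 × √38 = 2.2808 (unchanged). New critical value: z_{0.025} = 1.960.
Revised power = P(Z > 1.960 − δ) = Φ(0.321) = 0.6258.

Power ≈ 0.626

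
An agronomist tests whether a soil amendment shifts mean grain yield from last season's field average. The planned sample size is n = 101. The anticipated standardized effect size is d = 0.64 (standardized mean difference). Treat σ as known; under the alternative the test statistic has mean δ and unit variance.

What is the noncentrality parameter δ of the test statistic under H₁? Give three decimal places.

δ ≈ 6.432

The noncentrality parameter scales effect size by the design's sample-size factor: δ = d·√n = 0.64 × √101 = 6.4319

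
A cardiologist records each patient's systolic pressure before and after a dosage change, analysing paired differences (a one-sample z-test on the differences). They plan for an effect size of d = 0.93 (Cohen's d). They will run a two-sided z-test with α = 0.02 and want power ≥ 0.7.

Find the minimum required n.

For power 0.7 need Φ(δ − z_{0.01}) = 0.7, so δ = z_{0.01} + z_{0.30} = 2.326 + 0.524 = 2.851.
(For δ > 0 the lower-tail rejection region contributes negligibly to power, so the one-term inversion is standard.)
δ = d·√n ⇒ n = (δ/d)² = (2.851 / 0.93)² = 9.40.
Rounding up, n = 10.

n = 10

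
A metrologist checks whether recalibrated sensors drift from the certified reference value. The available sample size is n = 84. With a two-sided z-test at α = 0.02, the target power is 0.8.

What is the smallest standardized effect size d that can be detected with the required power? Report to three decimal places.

d ≈ 0.346

Required noncentrality: δ = z_{0.01} + z_{0.20} = 2.326 + 0.842 = 3.168.
(The second rejection-region term Φ(−δ − z_{α/2}) is negligible and dropped.)
δ = d·√n ⇒ d = δ/√n = 3.168/√84 = 0.3457.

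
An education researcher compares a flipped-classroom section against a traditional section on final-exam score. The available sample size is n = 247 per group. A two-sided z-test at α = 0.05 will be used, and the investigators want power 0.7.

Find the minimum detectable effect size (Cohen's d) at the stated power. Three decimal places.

Need Φ(δ − 1.960) = 0.7, so δ = 1.960 + 0.524 = 2.484.
(The second rejection-region term Φ(−δ − z_{α/2}) is negligible and dropped.)
δ = d·√(n/2) ⇒ d = δ/√(n/2) = 2.484/√(247/2) = 0.2236.

d ≈ 0.224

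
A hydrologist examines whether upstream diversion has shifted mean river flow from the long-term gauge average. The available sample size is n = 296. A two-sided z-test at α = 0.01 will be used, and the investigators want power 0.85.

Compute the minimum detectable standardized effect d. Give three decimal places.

d ≈ 0.210

Need Φ(δ − 2.576) = 0.85, so δ = 2.576 + 1.036 = 3.612.
(The second rejection-region term Φ(−δ − z_{α/2}) is negligible and dropped.)
δ = d·√n ⇒ d = δ/√n = 3.612/√296 = 0.2100.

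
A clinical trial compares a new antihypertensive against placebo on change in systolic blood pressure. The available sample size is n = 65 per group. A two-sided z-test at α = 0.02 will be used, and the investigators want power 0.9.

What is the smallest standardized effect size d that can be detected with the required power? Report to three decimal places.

d ≈ 0.633

Need Φ(δ − 2.326) = 0.9, so δ = 2.326 + 1.282 = 3.608.
(The second rejection-region term Φ(−δ − z_{α/2}) is negligible and dropped.)
δ = d·√(n/2) ⇒ d = δ/√(n/2) = 3.608/√(65/2) = 0.6329.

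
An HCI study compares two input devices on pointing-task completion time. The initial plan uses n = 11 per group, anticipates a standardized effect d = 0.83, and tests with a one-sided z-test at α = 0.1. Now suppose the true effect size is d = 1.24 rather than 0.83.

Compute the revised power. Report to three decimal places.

With d = 1.24: δ = d·√(n/2) = 1.24 × √(11/2) = 2.9081. Critical value z_{0.1} = 1.282.
Revised power = P(Z > 1.282 − δ) = Φ(1.627) = 0.9481.

Power ≈ 0.948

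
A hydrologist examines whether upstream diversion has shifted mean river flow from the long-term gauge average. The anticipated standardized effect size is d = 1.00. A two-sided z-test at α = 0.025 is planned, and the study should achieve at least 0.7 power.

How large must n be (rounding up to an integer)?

n = 8

For power 0.7 need Φ(δ − z_{0.0125}) = 0.7, so δ = z_{0.0125} + z_{0.30} = 2.241 + 0.524 = 2.766.
(For δ > 0 the lower-tail rejection region contributes negligibly to power, so the one-term inversion is standard.)
δ = d·√n ⇒ n = (δ/d)² = (2.766 / 1.00)² = 7.65.
Rounding up, n = 8.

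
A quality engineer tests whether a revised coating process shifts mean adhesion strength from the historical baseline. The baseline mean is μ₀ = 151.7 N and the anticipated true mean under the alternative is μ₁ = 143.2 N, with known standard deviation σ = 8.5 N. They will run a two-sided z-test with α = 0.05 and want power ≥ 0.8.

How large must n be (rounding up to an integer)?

Standardized effect: d = |μ₁ − μ₀| / σ = |143.2 − 151.7| / 8.5 = 1.0000
For power 0.8 need Φ(δ − z_{0.025}) = 0.8, so δ = z_{0.025} + z_{0.20} = 1.960 + 0.842 = 2.802.
(For δ > 0 the lower-tail rejection region contributes negligibly to power, so the one-term inversion is standard.)
δ = d·√n ⇒ n = (δ/d)² = (2.802 / 1.0000)² = 7.85.
Round up to the next whole unit.

n = 8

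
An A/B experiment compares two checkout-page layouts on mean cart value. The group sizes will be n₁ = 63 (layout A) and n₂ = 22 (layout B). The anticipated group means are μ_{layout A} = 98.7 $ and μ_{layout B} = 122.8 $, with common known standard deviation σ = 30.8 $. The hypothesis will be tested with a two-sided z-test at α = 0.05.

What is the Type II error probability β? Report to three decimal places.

β ≈ 0.115

Standardized effect: d = |μ_{layout A} − μ_{layout B}| / σ = |98.7 − 122.8| / 30.8 = 0.7825
Noncentrality parameter: δ = d / √(1/n₁ + 1/n₂) = 0.7825 / √(1/63 + 1/22) = 3.1596
Critical value for a two-sided test at α = 0.05: z_{α/2} = 1.960.
Power = Φ(δ − 1.960) + Φ(−δ − 1.960) = Φ(1.200) + Φ(-5.120) = 0.8849 + 0.0000 = 0.8849.
Type II error: β = 1 − power = 1 − 0.8849 = 0.1151.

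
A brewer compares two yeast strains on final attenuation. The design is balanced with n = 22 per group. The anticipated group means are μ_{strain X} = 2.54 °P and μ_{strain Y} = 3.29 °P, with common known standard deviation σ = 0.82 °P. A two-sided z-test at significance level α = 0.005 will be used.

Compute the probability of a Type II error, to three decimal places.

β ≈ 0.410

Standardized effect: d = |μ_{strain X} − μ_{strain Y}| / σ = |2.54 − 3.29| / 0.82 = 0.9146
Noncentrality parameter: δ = d·√(n/2) = 0.9146 × √(22/2) = 3.0335
Critical value for a two-sided test at α = 0.005: z_{α/2} = 2.807.
Power = Φ(δ − 2.807) + Φ(−δ − 2.807) = Φ(0.226) + Φ(-5.841) = 0.5896 + 0.0000 = 0.5896.
Type II error: β = 1 − power = 1 − 0.5896 = 0.4104.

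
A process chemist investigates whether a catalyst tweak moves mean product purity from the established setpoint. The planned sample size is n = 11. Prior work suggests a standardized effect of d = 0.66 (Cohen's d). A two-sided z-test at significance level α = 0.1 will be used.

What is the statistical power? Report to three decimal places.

Power ≈ 0.707

Noncentrality parameter: δ = d·√n = 0.66 × √11 = 2.1890
Two-sided α = 0.1 → critical value z_{0.05} = 1.645.
Power = Φ(δ − 1.645) + Φ(−δ − 1.645) = Φ(0.544) + Φ(-3.834) = 0.7068 + 0.0001 = 0.7069.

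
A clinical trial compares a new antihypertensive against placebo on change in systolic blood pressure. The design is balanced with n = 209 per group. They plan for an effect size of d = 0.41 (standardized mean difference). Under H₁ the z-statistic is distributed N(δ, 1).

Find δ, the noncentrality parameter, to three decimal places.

The noncentrality parameter scales effect size by the design's sample-size factor: δ = d·√(n/2) = 0.41 × √(209/2) = 4.1912

δ ≈ 4.191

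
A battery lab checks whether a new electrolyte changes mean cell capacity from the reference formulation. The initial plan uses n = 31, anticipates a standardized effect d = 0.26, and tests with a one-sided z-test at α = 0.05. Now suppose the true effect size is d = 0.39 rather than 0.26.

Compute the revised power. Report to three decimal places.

With d = 0.39: δ = d·√n = 0.39 × √31 = 2.1714. Critical value z_{0.05} = 1.645.
Revised power = Φ(δ − 1.645) = Φ(0.527) = 0.7008.

Power ≈ 0.701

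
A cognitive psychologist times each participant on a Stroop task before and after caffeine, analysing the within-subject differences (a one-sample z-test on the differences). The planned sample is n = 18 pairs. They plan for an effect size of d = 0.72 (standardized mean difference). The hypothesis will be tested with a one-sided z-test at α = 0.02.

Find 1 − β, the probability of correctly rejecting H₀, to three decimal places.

Power ≈ 0.842

Noncentrality parameter: δ = d·√n = 0.72 × √18 = 3.0547
Critical value for a one-sided test at α = 0.02: z_α = 2.054.
Power = P(Z > 2.054 − δ) = Φ(1.001) = 0.8416.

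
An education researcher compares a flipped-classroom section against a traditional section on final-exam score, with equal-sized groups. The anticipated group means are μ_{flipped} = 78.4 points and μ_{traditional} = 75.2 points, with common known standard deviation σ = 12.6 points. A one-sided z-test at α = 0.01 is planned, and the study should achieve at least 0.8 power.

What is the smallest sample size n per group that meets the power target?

n = 312 per group

Standardized effect: d = |μ_{flipped} − μ_{traditional}| / σ = |78.4 − 75.2| / 12.6 = 0.2540
Set Φ(δ − 2.326) = 0.8; then δ − 2.326 = Φ⁻¹(0.8) = 0.842, giving δ = 3.168.
δ = d·√(n/2) ⇒ n = 2(δ/d)² = 2 × (3.168 / 0.2540)² = 311.20.
Round up to the next whole unit.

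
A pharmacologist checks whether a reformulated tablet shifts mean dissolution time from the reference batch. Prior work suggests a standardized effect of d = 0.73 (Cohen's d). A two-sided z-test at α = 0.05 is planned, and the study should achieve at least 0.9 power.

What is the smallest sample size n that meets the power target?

n = 20

Set Φ(δ − 1.960) = 0.9; then δ − 1.960 = Φ⁻¹(0.9) = 1.282, giving δ = 3.242.
(The Φ(−δ − z_{α/2}) term is vanishingly small for δ > 0 and is dropped in the standard sample-size formula.)
δ = d·√n ⇒ n = (δ/d)² = (3.242 / 0.73)² = 19.72.
Round up to the next whole unit.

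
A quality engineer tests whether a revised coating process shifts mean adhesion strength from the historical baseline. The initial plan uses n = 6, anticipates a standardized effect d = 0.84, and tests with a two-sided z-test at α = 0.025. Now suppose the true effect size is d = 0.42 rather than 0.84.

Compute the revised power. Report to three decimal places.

Power ≈ 0.113

With d = 0.42: δ = d·√n = 0.42 × √6 = 1.0288. Critical value z_{0.0125} = 2.241.
Revised power = Φ(δ − 2.241) + Φ(−δ − 2.241) = Φ(-1.213) + Φ(-3.270) = 0.1126 + 0.0005 = 0.1132.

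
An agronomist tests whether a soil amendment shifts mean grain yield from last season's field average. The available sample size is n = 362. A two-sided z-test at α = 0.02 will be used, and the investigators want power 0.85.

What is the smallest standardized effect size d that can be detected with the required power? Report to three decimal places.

d ≈ 0.177

Required noncentrality: δ = z_{0.01} + z_{0.15} = 2.326 + 1.036 = 3.363.
(The second rejection-region term Φ(−δ − z_{α/2}) is negligible and dropped.)
δ = d·√n ⇒ d = δ/√n = 3.363/√362 = 0.1767.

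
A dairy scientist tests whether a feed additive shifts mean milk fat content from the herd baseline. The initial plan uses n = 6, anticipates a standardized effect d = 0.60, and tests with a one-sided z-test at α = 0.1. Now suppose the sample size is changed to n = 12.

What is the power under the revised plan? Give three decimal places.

Power ≈ 0.787

With n = 12: δ = d·√n = 0.60 × √12 = 2.0785. Critical value z_{0.1} = 1.282.
Revised power = Φ(δ − 1.282) = Φ(0.797) = 0.7872.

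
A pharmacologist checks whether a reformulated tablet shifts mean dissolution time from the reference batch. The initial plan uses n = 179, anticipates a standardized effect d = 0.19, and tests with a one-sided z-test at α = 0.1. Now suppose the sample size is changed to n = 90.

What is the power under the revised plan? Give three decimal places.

Power ≈ 0.699

With n = 90: δ = d·√n = 0.19 × √90 = 1.8025. Critical value z_{0.1} = 1.282.
Revised power = Φ(δ − 1.282) = Φ(0.521) = 0.6988.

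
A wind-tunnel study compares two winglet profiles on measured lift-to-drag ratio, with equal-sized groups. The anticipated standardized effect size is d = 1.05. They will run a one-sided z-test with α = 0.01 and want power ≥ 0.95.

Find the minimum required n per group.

Set Φ(δ − 2.326) = 0.95; then δ − 2.326 = Φ⁻¹(0.95) = 1.645, giving δ = 3.971.
δ = d·√(n/2) ⇒ n = 2(δ/d)² = 2 × (3.971 / 1.05)² = 28.61.
Round up to the next whole unit.

n = 29 per group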